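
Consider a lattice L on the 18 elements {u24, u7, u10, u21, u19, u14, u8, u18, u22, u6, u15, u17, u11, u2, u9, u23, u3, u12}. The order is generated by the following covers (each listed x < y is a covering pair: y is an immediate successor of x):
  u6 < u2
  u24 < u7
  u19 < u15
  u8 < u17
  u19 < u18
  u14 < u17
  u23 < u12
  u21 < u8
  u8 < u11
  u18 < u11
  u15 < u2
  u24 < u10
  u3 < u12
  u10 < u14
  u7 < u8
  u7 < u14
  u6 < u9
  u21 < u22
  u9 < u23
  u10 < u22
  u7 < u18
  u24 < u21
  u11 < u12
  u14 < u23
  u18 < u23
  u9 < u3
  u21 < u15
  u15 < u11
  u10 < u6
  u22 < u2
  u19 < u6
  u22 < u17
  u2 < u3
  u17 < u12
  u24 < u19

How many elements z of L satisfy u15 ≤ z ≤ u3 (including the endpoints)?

The interval [u15, u3] = {u15, u2, u3}, which has 3 elements.

3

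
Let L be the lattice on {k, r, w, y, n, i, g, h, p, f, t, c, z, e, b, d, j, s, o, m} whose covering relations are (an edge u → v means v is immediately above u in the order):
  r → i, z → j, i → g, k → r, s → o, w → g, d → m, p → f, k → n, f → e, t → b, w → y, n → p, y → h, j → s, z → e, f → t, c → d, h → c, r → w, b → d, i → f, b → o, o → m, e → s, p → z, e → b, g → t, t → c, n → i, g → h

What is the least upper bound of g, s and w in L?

Common upper bounds of {g, s, w}: m, o.
The least among these is o.

o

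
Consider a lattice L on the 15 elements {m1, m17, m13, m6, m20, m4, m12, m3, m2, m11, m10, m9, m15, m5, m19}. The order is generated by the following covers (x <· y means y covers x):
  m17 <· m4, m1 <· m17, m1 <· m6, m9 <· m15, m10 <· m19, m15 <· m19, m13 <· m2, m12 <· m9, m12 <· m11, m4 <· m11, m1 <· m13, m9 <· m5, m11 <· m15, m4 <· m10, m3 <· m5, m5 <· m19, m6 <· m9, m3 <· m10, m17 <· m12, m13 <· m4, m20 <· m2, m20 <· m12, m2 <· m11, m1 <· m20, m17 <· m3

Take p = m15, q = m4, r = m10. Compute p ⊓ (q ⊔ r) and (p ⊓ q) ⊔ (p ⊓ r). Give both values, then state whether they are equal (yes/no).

m4; m4; yes

q ⊔ r = m10, so p ⊓ (q ⊔ r) = m15 ⊓ m10 = m4.
p ⊓ q = m4 and p ⊓ r = m4, so (p ⊓ q) ⊔ (p ⊓ r) = m4 ⊔ m4 = m4.
Equal: yes.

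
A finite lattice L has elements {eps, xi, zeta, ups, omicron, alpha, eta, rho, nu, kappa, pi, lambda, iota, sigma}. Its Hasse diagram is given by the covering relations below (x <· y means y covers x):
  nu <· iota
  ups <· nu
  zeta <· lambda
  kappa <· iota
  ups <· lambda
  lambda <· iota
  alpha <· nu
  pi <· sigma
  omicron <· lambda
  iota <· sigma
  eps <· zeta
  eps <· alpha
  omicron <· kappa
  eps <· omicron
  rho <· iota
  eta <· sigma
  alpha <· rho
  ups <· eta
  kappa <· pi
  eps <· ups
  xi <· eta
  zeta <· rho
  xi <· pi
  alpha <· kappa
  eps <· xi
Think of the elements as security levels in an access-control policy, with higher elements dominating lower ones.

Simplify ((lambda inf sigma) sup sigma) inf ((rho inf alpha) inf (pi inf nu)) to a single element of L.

alpha

lambda ∧ sigma = lambda
lambda ∨ sigma = sigma
rho ∧ alpha = alpha
pi ∧ nu = alpha
alpha ∧ alpha = alpha
sigma ∧ alpha = alpha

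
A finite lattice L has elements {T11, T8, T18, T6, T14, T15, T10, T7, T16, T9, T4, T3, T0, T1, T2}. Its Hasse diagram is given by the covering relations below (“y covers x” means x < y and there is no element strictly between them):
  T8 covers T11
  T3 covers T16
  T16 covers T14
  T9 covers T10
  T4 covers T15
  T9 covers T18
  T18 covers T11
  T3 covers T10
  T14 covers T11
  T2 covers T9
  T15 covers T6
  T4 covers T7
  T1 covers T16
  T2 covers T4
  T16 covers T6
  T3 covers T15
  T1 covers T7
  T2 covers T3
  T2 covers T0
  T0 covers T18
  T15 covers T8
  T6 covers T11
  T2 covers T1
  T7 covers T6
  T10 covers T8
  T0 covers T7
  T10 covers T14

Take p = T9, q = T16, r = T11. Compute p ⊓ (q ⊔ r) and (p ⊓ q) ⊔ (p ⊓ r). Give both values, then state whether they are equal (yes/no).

q ⊔ r = T16, so p ⊓ (q ⊔ r) = T9 ⊓ T16 = T14.
p ⊓ q = T14 and p ⊓ r = T11, so (p ⊓ q) ⊔ (p ⊓ r) = T14 ⊔ T11 = T14.
Equal: yes.

T14; T14; yes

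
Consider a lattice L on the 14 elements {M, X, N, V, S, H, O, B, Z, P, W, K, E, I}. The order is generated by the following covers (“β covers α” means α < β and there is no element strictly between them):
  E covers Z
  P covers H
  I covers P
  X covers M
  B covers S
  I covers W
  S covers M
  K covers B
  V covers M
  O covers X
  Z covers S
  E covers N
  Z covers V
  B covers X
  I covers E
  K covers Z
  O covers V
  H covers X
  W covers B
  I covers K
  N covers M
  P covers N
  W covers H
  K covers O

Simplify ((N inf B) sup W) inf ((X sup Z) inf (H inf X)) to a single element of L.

N ∧ B = M
M ∨ W = W
X ∨ Z = K
H ∧ X = X
K ∧ X = X
W ∧ X = X

X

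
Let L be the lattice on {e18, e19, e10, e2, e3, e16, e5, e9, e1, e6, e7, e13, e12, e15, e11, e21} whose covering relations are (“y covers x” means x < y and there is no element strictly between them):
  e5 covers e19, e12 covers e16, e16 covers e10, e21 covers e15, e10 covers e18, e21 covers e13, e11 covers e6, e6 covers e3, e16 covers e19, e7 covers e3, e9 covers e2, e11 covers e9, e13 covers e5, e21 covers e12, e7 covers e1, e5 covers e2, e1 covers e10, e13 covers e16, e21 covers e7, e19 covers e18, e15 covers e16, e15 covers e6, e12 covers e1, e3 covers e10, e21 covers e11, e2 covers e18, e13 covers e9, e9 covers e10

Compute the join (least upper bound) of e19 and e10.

Common upper bounds of {e19, e10}: e12, e13, e15, e16, e21.
The least among these is e16.

e16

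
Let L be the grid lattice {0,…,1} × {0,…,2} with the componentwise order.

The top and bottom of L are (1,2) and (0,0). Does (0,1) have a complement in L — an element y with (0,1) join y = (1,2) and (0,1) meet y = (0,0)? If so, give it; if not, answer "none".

For every candidate y, either (0,1) ∨ y ≠ (1,2) or (0,1) ∧ y ≠ (0,0); no complement exists.

none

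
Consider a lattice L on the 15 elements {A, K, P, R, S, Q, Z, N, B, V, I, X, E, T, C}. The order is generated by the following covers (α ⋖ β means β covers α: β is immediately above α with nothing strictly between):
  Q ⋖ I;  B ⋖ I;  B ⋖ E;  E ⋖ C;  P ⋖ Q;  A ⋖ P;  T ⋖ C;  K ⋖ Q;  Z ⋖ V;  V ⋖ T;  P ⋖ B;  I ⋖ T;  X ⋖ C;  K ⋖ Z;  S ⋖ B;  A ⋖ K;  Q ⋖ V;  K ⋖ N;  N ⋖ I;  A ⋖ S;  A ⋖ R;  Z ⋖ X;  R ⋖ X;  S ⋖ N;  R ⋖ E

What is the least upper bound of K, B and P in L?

Common upper bounds of {K, B, P}: C, I, T.
The least among these is I.

I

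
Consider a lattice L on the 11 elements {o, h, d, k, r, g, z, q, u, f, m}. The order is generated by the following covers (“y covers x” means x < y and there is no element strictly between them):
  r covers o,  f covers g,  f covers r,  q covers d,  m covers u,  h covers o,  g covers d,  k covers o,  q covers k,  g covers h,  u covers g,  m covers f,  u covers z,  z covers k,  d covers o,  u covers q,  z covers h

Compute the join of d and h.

Common upper bounds of {d, h}: f, g, m, u.
The least among these is g.

g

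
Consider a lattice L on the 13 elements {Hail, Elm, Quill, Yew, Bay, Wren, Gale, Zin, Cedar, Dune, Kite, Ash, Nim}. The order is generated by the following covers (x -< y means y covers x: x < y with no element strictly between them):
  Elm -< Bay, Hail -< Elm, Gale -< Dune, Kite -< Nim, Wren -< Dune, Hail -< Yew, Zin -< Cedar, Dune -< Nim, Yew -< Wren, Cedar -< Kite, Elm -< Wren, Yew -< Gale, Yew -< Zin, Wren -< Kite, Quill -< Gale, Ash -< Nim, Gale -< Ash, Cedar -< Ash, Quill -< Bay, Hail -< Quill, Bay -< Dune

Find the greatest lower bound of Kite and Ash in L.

Common lower bounds of {Kite, Ash}: Cedar, Hail, Yew, Zin.
The greatest among these is Cedar.

Cedar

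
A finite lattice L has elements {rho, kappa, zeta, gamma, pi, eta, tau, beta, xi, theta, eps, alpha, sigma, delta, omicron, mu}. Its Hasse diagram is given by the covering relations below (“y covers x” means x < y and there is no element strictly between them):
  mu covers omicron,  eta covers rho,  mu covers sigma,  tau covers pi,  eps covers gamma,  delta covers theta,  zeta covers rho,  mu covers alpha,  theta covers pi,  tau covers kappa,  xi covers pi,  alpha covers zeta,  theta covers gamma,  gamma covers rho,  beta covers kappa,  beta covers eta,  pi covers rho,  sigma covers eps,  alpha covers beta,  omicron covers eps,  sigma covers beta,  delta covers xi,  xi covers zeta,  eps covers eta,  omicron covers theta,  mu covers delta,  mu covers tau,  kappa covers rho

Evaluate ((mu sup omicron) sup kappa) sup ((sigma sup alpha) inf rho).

mu ∨ omicron = mu
mu ∨ kappa = mu
sigma ∨ alpha = mu
mu ∧ rho = rho
mu ∨ rho = mu

mu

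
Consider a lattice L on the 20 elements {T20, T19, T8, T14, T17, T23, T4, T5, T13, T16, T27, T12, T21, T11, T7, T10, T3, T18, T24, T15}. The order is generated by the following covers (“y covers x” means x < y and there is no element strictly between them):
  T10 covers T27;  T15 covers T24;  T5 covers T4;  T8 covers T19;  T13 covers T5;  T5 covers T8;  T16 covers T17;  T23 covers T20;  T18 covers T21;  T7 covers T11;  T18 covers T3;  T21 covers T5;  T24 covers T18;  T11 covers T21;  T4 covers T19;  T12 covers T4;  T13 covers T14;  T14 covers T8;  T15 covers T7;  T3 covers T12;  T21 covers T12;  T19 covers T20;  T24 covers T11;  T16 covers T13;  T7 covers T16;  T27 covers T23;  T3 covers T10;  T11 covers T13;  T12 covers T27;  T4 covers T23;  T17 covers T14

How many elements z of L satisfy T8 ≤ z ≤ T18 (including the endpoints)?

4

The interval [T8, T18] = {T18, T21, T5, T8}, which has 4 elements.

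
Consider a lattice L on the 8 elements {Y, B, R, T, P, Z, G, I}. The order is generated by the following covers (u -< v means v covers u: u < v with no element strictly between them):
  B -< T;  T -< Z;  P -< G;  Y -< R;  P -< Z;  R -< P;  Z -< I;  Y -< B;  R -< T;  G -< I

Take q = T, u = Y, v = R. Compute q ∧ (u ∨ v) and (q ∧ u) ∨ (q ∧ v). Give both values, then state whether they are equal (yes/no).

u ∨ v = R, so q ∧ (u ∨ v) = T ∧ R = R.
q ∧ u = Y and q ∧ v = R, so (q ∧ u) ∨ (q ∧ v) = Y ∨ R = R.
Equal: yes.

R; R; yes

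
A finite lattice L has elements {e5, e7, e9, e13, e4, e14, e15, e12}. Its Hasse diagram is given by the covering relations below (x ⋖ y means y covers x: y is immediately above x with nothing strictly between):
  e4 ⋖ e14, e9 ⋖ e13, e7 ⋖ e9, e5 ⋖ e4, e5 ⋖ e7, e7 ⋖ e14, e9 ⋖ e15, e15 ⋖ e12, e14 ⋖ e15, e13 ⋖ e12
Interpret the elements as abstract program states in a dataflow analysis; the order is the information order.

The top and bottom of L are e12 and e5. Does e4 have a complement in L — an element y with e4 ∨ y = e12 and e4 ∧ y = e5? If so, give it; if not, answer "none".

Need y with e4 ∨ y = e12 and e4 ∧ y = e5.
Checking each element gives: e13.

e13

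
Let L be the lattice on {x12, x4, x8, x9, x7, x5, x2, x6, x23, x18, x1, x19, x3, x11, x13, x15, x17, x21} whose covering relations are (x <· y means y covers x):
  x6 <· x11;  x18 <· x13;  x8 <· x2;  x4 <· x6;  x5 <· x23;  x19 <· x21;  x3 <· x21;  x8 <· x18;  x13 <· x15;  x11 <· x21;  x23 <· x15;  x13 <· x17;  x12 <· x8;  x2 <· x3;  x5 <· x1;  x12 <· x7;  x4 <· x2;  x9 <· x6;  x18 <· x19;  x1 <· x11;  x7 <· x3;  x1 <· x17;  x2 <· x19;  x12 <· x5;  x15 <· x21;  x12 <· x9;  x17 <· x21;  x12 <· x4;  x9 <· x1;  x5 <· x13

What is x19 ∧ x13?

x18

Common lower bounds of {x19, x13}: x12, x18, x8.
The greatest among these is x18.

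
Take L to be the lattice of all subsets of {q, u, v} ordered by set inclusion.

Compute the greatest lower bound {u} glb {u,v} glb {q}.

Common lower bounds of {{u}, {u,v}, {q}}: ∅.
The greatest among these is ∅.

∅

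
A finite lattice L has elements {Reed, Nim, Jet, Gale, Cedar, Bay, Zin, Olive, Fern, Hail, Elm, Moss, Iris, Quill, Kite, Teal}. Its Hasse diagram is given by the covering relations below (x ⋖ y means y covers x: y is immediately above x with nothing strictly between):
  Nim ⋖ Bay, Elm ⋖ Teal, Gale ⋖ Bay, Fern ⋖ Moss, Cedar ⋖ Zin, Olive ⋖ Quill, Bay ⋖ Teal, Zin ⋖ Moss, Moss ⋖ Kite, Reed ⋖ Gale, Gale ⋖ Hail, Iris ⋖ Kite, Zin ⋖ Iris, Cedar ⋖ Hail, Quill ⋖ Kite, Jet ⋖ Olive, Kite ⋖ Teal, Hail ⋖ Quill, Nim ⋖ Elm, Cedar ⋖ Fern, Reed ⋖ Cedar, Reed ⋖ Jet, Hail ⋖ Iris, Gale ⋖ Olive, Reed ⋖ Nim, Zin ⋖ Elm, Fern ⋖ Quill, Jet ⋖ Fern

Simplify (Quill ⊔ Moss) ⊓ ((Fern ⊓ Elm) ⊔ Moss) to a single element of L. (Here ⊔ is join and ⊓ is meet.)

Quill ∨ Moss = Kite
Fern ∧ Elm = Cedar
Cedar ∨ Moss = Moss
Kite ∧ Moss = Moss

Moss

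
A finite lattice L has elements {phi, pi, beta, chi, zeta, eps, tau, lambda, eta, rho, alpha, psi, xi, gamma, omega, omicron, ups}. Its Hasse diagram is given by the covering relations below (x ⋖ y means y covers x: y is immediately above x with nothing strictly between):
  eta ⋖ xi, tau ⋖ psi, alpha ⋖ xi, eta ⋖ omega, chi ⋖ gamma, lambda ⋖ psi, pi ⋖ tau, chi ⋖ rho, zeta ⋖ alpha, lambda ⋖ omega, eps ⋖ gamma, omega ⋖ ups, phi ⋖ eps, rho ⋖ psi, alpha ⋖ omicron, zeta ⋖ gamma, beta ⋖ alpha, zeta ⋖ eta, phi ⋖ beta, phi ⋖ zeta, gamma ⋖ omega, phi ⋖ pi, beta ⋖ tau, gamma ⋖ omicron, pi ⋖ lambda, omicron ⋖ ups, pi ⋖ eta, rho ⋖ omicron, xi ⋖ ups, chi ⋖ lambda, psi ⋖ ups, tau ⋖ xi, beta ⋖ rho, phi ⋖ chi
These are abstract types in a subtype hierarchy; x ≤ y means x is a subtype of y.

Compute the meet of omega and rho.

chi

Common lower bounds of {omega, rho}: chi, phi.
The greatest among these is chi.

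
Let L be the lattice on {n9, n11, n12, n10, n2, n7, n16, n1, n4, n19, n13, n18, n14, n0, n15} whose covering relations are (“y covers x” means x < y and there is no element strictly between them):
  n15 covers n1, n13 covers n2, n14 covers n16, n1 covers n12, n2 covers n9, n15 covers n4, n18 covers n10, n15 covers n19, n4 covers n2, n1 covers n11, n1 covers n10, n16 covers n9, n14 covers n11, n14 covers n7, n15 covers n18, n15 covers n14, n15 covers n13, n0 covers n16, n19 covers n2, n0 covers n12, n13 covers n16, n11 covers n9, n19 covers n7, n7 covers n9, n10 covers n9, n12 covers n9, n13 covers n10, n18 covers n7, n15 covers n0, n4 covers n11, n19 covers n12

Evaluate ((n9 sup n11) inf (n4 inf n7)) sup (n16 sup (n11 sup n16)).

n9 ∨ n11 = n11
n4 ∧ n7 = n9
n11 ∧ n9 = n9
n11 ∨ n16 = n14
n16 ∨ n14 = n14
n9 ∨ n14 = n14

n14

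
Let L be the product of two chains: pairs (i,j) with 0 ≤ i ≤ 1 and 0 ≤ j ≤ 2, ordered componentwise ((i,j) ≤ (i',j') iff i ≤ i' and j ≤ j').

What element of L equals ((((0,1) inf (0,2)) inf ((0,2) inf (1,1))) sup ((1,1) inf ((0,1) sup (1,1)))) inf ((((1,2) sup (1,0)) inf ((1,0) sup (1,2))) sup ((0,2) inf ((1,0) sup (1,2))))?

(0,1) ∧ (0,2) = (0,1)
(0,2) ∧ (1,1) = (0,1)
(0,1) ∧ (0,1) = (0,1)
(0,1) ∨ (1,1) = (1,1)
(1,1) ∧ (1,1) = (1,1)
(0,1) ∨ (1,1) = (1,1)
(1,2) ∨ (1,0) = (1,2)
(1,0) ∨ (1,2) = (1,2)
(1,2) ∧ (1,2) = (1,2)
(1,0) ∨ (1,2) = (1,2)
(0,2) ∧ (1,2) = (0,2)
(1,2) ∨ (0,2) = (1,2)
(1,1) ∧ (1,2) = (1,1)

(1,1)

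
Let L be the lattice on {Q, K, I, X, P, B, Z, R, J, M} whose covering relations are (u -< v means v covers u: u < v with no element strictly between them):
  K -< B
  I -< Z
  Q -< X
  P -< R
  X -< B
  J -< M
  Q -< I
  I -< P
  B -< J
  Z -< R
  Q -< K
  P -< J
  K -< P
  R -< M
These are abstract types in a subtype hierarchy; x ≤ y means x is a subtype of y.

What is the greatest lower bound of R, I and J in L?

Common lower bounds of {R, I, J}: I, Q.
The greatest among these is I.

I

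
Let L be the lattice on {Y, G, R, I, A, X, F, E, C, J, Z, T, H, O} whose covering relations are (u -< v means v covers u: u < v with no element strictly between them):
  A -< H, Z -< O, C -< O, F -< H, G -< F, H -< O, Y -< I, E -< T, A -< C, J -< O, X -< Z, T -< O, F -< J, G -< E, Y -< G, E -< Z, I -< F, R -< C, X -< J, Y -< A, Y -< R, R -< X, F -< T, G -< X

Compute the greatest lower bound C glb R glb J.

Common lower bounds of {C, R, J}: R, Y.
The greatest among these is R.

R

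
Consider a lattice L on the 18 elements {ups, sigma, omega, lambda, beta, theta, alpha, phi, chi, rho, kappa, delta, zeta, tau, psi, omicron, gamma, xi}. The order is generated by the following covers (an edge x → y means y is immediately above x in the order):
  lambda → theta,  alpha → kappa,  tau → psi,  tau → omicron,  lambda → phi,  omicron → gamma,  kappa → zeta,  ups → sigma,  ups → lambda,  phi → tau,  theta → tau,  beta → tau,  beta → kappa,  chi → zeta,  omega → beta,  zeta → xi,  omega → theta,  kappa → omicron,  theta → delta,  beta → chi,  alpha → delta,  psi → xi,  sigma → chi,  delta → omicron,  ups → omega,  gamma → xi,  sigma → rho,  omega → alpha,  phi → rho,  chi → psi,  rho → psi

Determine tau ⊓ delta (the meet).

Common lower bounds of {tau, delta}: lambda, omega, theta, ups.
The greatest among these is theta.

theta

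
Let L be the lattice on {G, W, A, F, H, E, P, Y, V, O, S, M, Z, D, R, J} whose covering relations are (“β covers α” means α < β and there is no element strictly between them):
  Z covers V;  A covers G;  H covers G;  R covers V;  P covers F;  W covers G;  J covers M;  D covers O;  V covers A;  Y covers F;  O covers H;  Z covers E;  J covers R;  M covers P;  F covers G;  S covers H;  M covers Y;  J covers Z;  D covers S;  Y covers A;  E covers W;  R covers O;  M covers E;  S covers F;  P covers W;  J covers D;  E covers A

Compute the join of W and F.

P

Common upper bounds of {W, F}: J, M, P.
The least among these is P.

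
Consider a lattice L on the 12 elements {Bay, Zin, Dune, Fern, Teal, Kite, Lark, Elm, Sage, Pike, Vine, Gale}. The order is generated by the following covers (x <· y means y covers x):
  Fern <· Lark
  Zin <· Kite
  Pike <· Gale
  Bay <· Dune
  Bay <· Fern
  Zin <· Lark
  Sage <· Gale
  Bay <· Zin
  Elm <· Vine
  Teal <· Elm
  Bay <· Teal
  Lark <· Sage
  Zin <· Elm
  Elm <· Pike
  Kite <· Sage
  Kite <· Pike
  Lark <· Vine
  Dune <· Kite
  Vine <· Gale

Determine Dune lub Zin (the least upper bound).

Kite

Common upper bounds of {Dune, Zin}: Gale, Kite, Pike, Sage.
The least among these is Kite.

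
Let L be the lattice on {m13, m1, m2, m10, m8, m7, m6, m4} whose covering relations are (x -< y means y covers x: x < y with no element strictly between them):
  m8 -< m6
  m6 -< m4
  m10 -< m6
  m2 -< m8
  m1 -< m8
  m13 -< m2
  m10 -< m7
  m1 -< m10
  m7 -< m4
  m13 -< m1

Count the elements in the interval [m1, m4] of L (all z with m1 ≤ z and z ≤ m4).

6

The interval [m1, m4] = {m1, m10, m4, m6, m7, m8}, which has 6 elements.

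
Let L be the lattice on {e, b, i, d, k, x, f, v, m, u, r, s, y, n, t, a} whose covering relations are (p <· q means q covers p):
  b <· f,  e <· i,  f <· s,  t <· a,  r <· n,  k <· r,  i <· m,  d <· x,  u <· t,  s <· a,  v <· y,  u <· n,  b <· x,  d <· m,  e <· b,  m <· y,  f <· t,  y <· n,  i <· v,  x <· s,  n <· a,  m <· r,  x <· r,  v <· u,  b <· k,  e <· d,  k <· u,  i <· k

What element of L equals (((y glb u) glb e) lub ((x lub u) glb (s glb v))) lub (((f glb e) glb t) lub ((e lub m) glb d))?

d

y ∧ u = v
v ∧ e = e
x ∨ u = n
s ∧ v = e
n ∧ e = e
e ∨ e = e
f ∧ e = e
e ∧ t = e
e ∨ m = m
m ∧ d = d
e ∨ d = d
e ∨ d = d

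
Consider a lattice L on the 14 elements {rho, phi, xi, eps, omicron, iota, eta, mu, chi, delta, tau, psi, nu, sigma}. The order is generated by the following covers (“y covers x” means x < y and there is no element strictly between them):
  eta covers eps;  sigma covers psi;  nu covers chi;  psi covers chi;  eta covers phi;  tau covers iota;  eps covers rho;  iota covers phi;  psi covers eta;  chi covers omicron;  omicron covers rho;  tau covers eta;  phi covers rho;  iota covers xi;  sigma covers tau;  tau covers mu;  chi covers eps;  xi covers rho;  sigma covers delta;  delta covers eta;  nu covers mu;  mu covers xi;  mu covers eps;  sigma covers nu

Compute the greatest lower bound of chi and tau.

Common lower bounds of {chi, tau}: eps, rho.
The greatest among these is eps.

eps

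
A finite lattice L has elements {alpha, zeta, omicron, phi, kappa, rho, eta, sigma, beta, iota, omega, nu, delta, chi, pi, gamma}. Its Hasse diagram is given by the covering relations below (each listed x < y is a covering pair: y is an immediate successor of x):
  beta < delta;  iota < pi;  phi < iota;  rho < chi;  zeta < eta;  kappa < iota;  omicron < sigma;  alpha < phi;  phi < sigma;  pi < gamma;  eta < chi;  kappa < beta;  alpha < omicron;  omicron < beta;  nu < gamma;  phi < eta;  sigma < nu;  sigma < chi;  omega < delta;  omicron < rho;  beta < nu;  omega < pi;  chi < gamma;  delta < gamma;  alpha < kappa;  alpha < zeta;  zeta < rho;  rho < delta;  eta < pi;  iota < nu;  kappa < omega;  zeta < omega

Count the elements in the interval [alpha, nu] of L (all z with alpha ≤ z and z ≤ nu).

8

The interval [alpha, nu] = {alpha, beta, iota, kappa, nu, omicron, phi, sigma}, which has 8 elements.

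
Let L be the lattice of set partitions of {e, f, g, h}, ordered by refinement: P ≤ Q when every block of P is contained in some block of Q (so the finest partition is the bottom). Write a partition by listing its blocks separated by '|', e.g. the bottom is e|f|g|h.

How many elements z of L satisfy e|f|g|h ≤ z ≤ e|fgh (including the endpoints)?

5

The interval [e|f|g|h, e|fgh] = {e|fgh, e|fg|h, e|fh|g, e|f|gh, e|f|g|h}, which has 5 elements.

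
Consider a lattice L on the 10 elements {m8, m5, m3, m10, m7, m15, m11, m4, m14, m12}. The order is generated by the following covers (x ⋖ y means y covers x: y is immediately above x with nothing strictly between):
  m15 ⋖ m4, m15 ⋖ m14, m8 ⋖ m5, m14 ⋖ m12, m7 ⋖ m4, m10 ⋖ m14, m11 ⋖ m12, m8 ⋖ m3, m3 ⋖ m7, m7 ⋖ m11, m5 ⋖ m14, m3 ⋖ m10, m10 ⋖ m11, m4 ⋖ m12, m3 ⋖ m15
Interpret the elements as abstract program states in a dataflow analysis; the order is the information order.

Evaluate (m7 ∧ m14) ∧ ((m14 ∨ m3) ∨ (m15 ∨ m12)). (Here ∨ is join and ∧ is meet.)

m7 ∧ m14 = m3
m14 ∨ m3 = m14
m15 ∨ m12 = m12
m14 ∨ m12 = m12
m3 ∧ m12 = m3

m3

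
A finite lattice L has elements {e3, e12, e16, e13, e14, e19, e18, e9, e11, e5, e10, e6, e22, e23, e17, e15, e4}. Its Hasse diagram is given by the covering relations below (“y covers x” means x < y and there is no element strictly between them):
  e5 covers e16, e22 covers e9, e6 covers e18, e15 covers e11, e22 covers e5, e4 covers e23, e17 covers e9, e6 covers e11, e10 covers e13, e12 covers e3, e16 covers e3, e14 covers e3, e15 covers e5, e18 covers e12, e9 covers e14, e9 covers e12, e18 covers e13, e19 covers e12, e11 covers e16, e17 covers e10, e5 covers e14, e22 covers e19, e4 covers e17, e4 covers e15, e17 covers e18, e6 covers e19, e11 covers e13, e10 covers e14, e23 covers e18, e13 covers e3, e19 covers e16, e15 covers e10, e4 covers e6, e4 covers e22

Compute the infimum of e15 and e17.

e10

Common lower bounds of {e15, e17}: e10, e13, e14, e3.
The greatest among these is e10.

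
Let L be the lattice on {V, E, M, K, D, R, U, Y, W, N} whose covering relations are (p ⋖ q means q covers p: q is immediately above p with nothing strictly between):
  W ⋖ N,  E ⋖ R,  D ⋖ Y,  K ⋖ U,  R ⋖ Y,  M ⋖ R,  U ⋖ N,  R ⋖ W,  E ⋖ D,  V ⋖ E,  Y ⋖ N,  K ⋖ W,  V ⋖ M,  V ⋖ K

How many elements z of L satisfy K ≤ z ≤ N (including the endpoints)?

The interval [K, N] = {K, N, U, W}, which has 4 elements.

4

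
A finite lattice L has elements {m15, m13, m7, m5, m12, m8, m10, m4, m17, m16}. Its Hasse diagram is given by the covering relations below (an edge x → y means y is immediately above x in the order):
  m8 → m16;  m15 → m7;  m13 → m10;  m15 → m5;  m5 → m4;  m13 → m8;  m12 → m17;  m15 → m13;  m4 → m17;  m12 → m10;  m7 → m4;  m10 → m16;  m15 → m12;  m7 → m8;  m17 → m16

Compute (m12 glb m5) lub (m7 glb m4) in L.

m12 ∧ m5 = m15
m7 ∧ m4 = m7
m15 ∨ m7 = m7

m7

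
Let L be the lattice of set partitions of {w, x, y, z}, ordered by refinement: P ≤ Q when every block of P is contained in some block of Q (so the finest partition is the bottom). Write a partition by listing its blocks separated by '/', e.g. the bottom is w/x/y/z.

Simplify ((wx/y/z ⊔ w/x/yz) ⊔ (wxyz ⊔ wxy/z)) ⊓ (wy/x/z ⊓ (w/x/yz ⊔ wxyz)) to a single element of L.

wy/x/z

wx/y/z ∨ w/x/yz = wx/yz
wxyz ∨ wxy/z = wxyz
wx/yz ∨ wxyz = wxyz
w/x/yz ∨ wxyz = wxyz
wy/x/z ∧ wxyz = wy/x/z
wxyz ∧ wy/x/z = wy/x/z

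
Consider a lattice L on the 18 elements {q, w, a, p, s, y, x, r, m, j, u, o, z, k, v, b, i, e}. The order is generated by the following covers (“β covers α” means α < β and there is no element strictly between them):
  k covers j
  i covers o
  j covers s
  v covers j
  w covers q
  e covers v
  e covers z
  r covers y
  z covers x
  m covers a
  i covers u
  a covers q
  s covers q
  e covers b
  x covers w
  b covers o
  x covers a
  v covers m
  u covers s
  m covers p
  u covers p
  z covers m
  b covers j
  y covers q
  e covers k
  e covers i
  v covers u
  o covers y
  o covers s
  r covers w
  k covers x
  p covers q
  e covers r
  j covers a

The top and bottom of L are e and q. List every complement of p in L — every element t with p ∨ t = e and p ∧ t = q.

Need t with p ∨ t = e and p ∧ t = q.
Checking each element gives: b, k, r.

b, k, r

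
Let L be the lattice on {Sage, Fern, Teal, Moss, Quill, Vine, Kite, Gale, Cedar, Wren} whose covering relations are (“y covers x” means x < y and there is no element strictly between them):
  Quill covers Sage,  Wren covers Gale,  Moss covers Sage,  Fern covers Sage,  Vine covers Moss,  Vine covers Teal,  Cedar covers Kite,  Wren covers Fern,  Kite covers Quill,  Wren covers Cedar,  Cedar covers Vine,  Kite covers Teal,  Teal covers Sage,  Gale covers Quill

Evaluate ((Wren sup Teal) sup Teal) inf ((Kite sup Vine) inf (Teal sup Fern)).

Cedar

Wren ∨ Teal = Wren
Wren ∨ Teal = Wren
Kite ∨ Vine = Cedar
Teal ∨ Fern = Wren
Cedar ∧ Wren = Cedar
Wren ∧ Cedar = Cedar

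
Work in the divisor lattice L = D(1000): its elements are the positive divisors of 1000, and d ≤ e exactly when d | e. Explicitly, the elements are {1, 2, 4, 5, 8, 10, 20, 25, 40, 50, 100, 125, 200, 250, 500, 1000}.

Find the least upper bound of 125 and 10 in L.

In the divisibility order, the join is the least common multiple: lcm(125, 10) = 250.

250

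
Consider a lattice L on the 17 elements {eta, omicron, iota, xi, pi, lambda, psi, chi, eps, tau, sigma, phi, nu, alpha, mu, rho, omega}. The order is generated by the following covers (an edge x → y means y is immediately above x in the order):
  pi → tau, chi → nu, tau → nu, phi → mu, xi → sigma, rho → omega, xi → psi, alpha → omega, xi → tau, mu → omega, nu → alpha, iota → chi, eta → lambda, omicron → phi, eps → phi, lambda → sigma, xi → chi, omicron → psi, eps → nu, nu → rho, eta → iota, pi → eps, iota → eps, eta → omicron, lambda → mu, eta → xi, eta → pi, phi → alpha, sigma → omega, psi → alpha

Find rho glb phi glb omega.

eps

Common lower bounds of {rho, phi, omega}: eps, eta, iota, pi.
The greatest among these is eps.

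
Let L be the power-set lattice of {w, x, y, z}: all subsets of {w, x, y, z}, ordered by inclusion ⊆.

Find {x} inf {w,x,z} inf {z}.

∅

Under ⊆, meet is intersection: {x} ∩ {w,x,z} ∩ {z} = ∅.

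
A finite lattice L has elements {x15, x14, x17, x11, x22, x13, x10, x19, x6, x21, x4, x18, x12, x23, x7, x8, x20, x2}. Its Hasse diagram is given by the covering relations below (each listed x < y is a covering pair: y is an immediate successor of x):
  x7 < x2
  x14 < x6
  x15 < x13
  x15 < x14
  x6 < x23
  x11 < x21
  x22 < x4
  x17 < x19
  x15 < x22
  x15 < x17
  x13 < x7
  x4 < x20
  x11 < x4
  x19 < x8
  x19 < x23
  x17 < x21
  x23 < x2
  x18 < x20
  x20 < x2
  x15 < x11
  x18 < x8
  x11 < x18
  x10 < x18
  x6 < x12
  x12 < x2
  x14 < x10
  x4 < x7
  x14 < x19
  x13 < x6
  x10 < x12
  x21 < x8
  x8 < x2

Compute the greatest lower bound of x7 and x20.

Common lower bounds of {x7, x20}: x11, x15, x22, x4.
The greatest among these is x4.

x4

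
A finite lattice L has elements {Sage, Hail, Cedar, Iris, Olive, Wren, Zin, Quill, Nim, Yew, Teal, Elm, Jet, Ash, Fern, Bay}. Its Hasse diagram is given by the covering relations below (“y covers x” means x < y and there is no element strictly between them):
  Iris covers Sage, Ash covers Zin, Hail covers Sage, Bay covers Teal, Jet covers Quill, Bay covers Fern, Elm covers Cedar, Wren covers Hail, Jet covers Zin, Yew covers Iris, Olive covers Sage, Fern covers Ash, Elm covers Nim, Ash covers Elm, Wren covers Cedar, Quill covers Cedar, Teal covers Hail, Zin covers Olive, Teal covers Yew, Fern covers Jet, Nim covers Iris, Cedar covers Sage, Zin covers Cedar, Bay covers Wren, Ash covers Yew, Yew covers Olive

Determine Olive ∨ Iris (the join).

Common upper bounds of {Olive, Iris}: Ash, Bay, Fern, Teal, Yew.
The least among these is Yew.

Yew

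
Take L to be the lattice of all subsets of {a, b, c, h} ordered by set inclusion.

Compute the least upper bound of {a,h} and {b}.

{a,b,h}

Common upper bounds of {{a,h}, {b}}: {a,b,c,h}, {a,b,h}.
The least among these is {a,b,h}.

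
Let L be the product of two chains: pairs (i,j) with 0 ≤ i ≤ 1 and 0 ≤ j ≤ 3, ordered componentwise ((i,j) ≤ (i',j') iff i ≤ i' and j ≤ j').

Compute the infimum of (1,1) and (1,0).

(1,0)

In a product of chains, the meet is componentwise min, giving (1,0).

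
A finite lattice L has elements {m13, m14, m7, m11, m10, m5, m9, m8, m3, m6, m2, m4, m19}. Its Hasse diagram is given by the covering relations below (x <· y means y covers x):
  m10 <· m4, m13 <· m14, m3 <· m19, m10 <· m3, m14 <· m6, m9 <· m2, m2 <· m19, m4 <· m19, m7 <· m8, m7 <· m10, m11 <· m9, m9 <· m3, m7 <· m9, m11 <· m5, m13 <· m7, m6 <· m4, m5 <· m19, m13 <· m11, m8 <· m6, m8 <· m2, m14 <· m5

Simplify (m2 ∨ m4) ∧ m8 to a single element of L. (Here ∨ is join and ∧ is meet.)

m2 ∨ m4 = m19
m19 ∧ m8 = m8

m8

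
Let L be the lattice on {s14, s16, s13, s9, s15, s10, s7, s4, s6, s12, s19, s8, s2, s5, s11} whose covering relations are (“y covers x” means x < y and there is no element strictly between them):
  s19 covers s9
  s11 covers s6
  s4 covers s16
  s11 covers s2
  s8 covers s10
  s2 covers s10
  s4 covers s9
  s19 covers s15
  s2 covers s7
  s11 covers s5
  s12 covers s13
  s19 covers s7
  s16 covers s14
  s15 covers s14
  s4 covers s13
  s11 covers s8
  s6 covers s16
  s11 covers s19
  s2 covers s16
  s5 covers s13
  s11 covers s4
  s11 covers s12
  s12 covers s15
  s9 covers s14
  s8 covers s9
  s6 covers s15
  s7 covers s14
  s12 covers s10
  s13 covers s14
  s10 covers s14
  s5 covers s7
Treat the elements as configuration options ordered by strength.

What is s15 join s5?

s11

Common upper bounds of {s15, s5}: s11.
The least among these is s11.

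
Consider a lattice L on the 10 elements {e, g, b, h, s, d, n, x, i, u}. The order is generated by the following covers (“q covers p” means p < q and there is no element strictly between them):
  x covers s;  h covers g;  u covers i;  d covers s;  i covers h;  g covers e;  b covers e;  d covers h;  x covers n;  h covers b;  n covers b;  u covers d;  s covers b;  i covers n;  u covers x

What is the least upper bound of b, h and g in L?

Common upper bounds of {b, h, g}: d, h, i, u.
The least among these is h.

h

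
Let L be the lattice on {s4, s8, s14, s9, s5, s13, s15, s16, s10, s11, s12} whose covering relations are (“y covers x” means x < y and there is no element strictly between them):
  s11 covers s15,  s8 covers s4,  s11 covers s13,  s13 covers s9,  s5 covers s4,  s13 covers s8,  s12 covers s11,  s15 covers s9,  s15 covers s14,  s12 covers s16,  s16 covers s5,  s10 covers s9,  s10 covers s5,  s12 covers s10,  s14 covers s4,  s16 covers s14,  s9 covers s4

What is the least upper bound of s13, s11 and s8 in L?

s11

Common upper bounds of {s13, s11, s8}: s11, s12.
The least among these is s11.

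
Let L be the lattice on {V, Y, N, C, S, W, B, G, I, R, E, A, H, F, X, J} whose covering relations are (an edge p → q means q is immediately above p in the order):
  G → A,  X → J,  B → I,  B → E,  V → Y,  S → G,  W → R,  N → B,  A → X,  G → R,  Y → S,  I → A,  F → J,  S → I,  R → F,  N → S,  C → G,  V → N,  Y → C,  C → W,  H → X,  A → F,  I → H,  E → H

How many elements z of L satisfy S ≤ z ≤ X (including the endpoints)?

The interval [S, X] = {A, G, H, I, S, X}, which has 6 elements.

6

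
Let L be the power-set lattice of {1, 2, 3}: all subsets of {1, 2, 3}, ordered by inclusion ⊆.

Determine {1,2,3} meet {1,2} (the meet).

Common lower bounds of {{1,2,3}, {1,2}}: {1,2}, {1}, {2}, {}.
The greatest among these is {1,2}.

{1,2}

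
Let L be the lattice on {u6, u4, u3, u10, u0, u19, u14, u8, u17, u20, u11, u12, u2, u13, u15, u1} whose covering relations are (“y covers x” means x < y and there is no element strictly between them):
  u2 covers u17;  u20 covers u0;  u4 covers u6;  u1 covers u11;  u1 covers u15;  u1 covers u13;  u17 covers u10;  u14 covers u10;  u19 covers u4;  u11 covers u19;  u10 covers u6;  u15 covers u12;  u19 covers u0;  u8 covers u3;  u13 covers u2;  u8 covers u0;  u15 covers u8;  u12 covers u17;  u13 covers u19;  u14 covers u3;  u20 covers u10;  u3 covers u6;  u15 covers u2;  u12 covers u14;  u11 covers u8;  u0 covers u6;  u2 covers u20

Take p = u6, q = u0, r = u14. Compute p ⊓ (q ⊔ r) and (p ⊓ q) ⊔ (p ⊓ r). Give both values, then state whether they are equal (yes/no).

u6; u6; yes

q ⊔ r = u15, so p ⊓ (q ⊔ r) = u6 ⊓ u15 = u6.
p ⊓ q = u6 and p ⊓ r = u6, so (p ⊓ q) ⊔ (p ⊓ r) = u6 ⊔ u6 = u6.
Equal: yes.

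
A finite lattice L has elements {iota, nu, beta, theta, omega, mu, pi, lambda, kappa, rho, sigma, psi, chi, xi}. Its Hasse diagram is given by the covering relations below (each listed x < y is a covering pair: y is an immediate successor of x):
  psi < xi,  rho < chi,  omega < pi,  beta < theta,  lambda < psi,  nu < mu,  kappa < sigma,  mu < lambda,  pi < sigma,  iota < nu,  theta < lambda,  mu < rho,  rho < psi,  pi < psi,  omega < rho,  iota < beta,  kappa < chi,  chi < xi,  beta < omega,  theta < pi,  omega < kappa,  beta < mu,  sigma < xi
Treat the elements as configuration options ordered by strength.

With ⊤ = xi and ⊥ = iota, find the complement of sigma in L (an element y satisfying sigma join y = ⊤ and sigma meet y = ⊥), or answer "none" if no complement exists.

Need y with sigma ∨ y = xi and sigma ∧ y = iota.
Checking each element gives: nu.

nu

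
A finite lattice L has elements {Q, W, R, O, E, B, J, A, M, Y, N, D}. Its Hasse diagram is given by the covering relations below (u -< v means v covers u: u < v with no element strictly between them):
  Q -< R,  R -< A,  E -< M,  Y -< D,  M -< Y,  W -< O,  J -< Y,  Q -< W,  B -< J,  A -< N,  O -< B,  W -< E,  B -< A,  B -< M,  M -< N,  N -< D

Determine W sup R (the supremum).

A

Common upper bounds of {W, R}: A, D, N.
The least among these is A.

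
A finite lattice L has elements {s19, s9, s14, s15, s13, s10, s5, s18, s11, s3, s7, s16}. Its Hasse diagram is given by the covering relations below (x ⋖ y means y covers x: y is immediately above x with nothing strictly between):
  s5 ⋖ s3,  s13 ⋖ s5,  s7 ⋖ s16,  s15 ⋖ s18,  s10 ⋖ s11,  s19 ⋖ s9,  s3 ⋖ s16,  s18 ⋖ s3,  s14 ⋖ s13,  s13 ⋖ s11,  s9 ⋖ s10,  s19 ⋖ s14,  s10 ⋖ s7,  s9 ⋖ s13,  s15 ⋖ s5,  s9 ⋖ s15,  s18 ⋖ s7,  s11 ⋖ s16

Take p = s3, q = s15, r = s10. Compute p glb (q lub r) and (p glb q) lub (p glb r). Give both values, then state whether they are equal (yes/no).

s18; s15; no

q lub r = s7, so p glb (q lub r) = s3 glb s7 = s18.
p glb q = s15 and p glb r = s9, so (p glb q) lub (p glb r) = s15 lub s9 = s15.
Equal: no.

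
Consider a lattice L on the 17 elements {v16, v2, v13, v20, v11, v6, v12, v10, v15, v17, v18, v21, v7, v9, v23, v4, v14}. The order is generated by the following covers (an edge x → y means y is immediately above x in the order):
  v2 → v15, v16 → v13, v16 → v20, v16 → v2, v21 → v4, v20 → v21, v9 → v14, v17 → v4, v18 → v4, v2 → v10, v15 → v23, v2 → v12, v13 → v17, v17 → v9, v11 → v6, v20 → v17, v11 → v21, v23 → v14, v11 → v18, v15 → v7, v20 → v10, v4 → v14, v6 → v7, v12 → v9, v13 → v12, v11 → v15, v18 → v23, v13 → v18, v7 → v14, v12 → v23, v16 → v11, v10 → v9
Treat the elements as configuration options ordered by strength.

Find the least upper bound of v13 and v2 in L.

v12

Common upper bounds of {v13, v2}: v12, v14, v23, v9.
The least among these is v12.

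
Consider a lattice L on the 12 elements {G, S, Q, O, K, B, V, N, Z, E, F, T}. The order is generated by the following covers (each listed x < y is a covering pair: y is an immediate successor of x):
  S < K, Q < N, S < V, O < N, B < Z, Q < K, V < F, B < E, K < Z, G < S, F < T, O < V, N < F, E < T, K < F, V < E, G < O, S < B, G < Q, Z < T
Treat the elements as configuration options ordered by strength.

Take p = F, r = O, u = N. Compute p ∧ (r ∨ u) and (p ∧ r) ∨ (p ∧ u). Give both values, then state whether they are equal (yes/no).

N; N; yes

r ∨ u = N, so p ∧ (r ∨ u) = F ∧ N = N.
p ∧ r = O and p ∧ u = N, so (p ∧ r) ∨ (p ∧ u) = O ∨ N = N.
Equal: yes.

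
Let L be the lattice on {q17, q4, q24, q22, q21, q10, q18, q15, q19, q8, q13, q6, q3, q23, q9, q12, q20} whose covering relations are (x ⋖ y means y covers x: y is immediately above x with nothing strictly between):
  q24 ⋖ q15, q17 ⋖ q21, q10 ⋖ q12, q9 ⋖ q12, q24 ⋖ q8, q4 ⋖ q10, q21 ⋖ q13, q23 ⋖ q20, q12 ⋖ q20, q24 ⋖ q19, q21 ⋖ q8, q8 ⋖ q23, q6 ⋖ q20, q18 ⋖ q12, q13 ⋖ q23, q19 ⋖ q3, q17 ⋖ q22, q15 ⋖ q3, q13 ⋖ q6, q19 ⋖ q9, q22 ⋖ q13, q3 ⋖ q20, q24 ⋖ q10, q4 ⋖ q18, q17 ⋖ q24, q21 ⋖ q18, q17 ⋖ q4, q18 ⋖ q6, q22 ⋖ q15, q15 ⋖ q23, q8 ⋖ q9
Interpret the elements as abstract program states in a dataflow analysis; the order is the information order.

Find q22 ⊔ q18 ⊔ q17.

q6

Common upper bounds of {q22, q18, q17}: q20, q6.
The least among these is q6.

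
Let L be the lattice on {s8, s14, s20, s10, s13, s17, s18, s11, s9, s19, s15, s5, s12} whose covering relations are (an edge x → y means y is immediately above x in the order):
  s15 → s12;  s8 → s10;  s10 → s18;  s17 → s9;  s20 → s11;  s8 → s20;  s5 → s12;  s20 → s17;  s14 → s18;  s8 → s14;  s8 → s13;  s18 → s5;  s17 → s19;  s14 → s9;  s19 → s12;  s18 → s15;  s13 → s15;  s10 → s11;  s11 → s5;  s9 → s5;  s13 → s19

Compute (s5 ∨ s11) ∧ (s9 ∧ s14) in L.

s14

s5 ∨ s11 = s5
s9 ∧ s14 = s14
s5 ∧ s14 = s14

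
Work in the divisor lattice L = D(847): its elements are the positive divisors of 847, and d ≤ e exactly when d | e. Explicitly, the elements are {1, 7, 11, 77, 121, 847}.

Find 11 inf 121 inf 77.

In the divisibility order, the meet is the greatest common divisor: gcd(11, 121, 77) = 11.

11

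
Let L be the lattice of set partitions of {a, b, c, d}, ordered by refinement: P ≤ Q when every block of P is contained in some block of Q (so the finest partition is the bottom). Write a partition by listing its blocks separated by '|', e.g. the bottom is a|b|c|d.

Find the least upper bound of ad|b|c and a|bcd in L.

The join of ad|b|c and a|bcd merges any blocks that overlap across the partitions, giving abcd.

abcd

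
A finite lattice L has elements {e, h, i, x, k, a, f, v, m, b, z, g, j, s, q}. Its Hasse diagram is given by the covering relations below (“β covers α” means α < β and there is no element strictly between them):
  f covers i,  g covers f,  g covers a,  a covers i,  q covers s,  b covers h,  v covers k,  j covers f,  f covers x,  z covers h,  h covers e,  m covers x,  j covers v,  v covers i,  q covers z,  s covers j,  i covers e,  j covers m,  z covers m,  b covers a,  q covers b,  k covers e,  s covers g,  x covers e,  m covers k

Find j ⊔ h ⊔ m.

Common upper bounds of {j, h, m}: q.
The least among these is q.

q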